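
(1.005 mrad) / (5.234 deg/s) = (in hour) 3.056e-06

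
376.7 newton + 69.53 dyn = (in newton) 376.7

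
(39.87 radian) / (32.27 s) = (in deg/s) 70.79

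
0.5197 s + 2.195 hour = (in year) 0.0002506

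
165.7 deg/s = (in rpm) 27.62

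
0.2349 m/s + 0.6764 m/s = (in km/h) 3.281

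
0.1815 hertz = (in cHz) 18.15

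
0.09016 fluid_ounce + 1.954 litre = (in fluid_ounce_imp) 68.87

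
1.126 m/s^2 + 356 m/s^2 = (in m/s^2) 357.1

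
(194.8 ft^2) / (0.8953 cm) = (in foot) 6632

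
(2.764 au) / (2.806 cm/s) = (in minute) 2.456e+11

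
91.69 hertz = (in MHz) 9.169e-05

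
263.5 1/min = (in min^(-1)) 263.5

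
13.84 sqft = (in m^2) 1.286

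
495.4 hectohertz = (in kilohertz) 49.54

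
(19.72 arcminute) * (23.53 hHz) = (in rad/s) 13.5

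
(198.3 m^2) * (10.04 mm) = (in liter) 1991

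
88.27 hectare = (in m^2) 8.827e+05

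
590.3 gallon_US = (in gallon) 590.3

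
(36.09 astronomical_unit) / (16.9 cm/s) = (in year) 1.013e+06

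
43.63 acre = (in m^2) 1.766e+05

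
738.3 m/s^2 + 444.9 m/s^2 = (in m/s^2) 1183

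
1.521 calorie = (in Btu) 0.006032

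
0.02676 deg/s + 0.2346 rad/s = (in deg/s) 13.47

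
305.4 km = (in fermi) 3.054e+20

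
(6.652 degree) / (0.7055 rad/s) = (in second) 0.1646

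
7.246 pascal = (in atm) 7.151e-05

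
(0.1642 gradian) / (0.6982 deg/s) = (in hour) 5.879e-05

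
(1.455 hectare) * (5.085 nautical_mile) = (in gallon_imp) 3.014e+10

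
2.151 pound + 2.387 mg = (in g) 975.7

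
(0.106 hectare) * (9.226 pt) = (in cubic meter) 3.45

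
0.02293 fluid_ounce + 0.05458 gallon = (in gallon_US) 0.05476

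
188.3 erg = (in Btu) 1.785e-08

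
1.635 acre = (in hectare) 0.6617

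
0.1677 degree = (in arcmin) 10.06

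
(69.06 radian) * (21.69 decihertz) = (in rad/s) 149.8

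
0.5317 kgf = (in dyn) 5.214e+05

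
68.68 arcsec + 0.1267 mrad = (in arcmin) 1.58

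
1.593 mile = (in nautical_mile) 1.384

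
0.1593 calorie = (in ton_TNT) 1.593e-10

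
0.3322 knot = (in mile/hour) 0.3823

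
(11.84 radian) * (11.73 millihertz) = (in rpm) 1.326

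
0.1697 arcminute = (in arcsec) 10.18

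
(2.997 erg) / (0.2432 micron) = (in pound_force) 0.277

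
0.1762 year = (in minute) 9.261e+04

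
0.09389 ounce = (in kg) 0.002662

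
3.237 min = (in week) 0.0003211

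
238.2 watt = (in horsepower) 0.3194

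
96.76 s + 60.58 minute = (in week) 0.00617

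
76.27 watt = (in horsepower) 0.1023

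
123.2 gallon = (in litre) 466.4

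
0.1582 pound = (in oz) 2.531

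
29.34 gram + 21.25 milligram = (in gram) 29.36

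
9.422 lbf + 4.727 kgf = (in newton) 88.27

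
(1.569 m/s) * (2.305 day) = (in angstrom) 3.125e+15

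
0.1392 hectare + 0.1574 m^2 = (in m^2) 1392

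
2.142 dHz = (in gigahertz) 2.142e-10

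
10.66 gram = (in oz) 0.376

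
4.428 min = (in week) 0.0004393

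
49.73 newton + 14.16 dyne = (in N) 49.73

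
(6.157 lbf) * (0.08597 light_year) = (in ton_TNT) 5.324e+06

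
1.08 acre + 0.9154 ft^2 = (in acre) 1.08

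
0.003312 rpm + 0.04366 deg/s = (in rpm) 0.01059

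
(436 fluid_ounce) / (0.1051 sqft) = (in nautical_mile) 0.000713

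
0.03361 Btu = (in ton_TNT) 8.475e-09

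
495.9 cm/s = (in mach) 0.01456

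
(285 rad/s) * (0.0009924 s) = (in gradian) 18.01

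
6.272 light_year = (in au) 3.966e+05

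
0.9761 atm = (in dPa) 9.89e+05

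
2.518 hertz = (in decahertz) 0.2518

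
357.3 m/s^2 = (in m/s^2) 357.3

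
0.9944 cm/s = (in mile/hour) 0.02224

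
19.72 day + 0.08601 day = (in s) 1.711e+06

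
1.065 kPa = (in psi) 0.1545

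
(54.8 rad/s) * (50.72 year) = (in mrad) 8.765e+13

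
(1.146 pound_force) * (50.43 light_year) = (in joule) 2.432e+18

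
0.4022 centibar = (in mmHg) 3.017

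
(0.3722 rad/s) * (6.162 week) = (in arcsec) 2.861e+11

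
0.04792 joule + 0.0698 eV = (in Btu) 4.542e-05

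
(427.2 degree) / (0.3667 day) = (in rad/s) 0.0002353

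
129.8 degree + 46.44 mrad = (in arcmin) 7948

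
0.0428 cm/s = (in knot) 0.000832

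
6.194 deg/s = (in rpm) 1.032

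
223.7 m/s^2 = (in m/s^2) 223.7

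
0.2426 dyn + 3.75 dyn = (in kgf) 4.071e-06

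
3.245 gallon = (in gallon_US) 3.245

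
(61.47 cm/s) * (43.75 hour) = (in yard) 1.059e+05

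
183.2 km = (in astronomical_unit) 1.225e-06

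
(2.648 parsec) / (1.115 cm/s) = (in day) 8.482e+13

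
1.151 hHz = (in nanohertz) 1.151e+11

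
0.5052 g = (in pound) 0.001114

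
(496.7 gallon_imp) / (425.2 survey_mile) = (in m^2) 3.3e-06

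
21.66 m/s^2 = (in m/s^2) 21.66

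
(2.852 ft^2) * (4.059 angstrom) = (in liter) 1.075e-07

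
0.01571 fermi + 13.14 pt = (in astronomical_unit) 3.099e-14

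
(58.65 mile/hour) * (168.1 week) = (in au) 0.01782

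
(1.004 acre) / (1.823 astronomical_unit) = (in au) 9.959e-20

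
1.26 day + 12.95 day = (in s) 1.228e+06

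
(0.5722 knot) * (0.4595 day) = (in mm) 1.169e+07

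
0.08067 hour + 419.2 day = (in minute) 6.037e+05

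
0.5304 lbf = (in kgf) 0.2406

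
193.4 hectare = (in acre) 477.9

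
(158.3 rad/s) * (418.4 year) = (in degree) 1.197e+14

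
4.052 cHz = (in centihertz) 4.052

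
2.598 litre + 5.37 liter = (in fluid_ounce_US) 269.4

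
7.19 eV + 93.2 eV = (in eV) 100.4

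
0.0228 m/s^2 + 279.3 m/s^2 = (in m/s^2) 279.3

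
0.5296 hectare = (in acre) 1.309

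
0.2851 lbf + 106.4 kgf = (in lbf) 234.9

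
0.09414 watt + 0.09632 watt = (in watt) 0.1905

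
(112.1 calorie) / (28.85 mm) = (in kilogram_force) 1658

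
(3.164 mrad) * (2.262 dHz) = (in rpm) 0.006834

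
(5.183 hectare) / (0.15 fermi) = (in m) 3.455e+20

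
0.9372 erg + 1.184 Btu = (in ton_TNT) 2.986e-07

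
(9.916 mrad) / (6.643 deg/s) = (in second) 0.08553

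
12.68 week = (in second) 7.669e+06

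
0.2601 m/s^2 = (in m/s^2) 0.2601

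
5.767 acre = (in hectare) 2.334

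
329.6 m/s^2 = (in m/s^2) 329.6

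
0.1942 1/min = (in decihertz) 0.03237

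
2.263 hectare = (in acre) 5.592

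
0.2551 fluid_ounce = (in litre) 0.007544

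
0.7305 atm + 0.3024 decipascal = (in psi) 10.74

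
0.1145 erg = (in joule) 1.145e-08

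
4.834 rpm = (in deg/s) 29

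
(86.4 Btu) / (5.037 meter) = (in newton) 1.81e+04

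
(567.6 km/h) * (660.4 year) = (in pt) 9.308e+15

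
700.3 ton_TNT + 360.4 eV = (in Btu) 2.777e+09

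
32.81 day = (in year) 0.08989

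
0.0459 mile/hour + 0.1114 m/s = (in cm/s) 13.19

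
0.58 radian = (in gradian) 36.92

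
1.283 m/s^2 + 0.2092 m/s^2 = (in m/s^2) 1.492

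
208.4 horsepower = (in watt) 1.554e+05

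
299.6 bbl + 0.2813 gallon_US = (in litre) 4.763e+04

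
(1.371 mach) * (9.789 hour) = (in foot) 5.397e+07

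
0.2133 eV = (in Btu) 3.239e-23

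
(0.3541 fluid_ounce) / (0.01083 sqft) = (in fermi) 1.041e+13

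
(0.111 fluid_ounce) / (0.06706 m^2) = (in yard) 5.353e-05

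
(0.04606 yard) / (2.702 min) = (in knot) 0.000505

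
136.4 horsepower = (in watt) 1.017e+05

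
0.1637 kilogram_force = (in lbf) 0.3609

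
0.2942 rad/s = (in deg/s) 16.86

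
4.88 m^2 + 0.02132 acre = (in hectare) 0.009116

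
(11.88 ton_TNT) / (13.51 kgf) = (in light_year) 3.966e-08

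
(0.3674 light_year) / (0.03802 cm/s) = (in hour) 2.54e+15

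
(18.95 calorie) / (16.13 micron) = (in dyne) 4.915e+11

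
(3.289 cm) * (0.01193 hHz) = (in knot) 0.07627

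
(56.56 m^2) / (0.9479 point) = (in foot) 5.549e+05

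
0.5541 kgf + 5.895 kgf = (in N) 63.24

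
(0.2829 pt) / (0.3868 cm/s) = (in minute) 0.00043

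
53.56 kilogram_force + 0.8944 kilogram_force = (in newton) 534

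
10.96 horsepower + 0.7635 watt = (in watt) 8174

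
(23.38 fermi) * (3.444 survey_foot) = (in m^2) 2.454e-14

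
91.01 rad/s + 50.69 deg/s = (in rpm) 877.5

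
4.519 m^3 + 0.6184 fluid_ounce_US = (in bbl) 28.42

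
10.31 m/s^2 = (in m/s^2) 10.31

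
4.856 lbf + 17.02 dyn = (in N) 21.6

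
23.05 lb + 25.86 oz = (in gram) 1.119e+04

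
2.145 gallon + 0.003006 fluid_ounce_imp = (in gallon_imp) 1.786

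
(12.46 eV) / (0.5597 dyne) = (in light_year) 3.77e-29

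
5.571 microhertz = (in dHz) 5.571e-05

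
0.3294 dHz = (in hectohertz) 0.0003294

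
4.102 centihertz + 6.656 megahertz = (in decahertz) 6.656e+05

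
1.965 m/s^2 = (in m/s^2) 1.965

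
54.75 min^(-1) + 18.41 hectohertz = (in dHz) 1.842e+04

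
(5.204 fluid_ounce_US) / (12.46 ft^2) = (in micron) 133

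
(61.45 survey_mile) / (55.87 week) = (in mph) 0.006547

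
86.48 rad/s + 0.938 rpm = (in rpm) 826.8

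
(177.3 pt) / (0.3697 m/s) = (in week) 2.797e-07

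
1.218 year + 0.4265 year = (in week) 85.75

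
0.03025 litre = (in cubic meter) 3.025e-05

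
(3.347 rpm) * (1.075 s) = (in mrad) 376.8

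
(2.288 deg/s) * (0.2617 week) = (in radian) 6320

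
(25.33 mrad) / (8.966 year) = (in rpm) 8.555e-10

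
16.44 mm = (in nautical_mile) 8.877e-06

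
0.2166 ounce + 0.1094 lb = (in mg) 5.576e+04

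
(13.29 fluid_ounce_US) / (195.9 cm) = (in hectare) 2.006e-08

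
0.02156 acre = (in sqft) 939.2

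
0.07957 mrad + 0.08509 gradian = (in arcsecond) 292.1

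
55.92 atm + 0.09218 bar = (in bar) 56.75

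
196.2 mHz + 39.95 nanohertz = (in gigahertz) 1.962e-10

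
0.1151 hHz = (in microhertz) 1.151e+07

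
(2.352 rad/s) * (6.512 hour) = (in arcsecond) 1.137e+10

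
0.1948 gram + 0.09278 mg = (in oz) 0.006875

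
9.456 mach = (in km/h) 1.159e+04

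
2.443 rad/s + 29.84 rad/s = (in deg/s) 1850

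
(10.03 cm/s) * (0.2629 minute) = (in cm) 158.2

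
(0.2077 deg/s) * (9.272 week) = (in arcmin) 6.988e+07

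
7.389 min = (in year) 1.406e-05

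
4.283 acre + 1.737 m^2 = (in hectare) 1.733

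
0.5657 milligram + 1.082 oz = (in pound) 0.06763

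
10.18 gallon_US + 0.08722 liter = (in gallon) 10.2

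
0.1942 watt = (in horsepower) 0.0002604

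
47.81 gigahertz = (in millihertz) 4.781e+13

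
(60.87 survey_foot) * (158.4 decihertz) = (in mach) 0.8631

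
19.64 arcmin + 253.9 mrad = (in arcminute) 892.5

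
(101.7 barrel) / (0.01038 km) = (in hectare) 0.0001558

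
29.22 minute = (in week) 0.002899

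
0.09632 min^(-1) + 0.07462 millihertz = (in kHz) 1.68e-06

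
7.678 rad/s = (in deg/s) 439.9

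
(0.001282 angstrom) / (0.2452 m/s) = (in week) 8.645e-19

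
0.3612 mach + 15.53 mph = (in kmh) 467.8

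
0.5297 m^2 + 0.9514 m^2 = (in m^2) 1.481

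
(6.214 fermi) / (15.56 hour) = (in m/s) 1.109e-19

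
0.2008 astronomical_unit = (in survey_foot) 9.855e+10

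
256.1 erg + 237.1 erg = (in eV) 3.078e+14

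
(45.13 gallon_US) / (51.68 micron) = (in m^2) 3306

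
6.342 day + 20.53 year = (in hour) 1.8e+05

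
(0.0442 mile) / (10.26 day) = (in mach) 2.357e-07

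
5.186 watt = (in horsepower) 0.006955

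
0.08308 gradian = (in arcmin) 4.486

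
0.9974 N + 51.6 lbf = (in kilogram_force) 23.51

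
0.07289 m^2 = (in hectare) 7.289e-06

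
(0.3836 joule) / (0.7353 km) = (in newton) 0.0005217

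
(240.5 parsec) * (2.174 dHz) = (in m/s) 1.613e+18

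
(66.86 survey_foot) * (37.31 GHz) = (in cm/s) 7.603e+13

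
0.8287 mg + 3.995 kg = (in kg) 3.995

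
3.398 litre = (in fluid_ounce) 114.9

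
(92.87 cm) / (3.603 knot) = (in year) 1.589e-08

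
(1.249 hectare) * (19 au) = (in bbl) 2.233e+17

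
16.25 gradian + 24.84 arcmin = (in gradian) 16.71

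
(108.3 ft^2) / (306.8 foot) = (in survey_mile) 6.686e-05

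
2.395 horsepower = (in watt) 1786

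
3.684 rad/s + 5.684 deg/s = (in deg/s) 216.8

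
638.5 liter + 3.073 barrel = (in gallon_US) 297.7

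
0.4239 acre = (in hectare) 0.1715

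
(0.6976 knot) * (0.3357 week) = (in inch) 2.869e+06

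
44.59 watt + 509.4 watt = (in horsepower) 0.7429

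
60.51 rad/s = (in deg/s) 3467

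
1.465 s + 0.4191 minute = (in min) 0.4435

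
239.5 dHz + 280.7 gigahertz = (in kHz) 2.807e+08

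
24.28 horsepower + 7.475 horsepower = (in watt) 2.368e+04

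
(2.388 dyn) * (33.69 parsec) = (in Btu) 2.353e+10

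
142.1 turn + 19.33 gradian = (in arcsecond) 1.842e+08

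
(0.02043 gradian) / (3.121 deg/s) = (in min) 9.819e-05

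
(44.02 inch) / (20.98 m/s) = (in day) 6.168e-07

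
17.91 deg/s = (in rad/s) 0.3126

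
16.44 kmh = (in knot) 8.877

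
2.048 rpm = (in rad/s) 0.2145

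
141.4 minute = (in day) 0.09819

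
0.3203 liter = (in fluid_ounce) 10.83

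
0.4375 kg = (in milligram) 4.375e+05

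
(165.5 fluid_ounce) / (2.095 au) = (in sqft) 1.681e-13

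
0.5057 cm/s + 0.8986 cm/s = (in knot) 0.0273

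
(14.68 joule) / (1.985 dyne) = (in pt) 2.096e+09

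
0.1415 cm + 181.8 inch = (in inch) 181.9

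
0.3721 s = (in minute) 0.006202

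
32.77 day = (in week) 4.681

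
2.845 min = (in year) 5.413e-06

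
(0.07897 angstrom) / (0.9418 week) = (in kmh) 4.991e-17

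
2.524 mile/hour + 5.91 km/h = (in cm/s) 277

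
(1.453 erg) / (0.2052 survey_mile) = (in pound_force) 9.891e-11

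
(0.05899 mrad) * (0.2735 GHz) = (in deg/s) 9.244e+05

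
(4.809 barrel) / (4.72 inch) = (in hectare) 0.0006377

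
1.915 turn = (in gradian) 766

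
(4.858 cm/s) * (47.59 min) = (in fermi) 1.387e+17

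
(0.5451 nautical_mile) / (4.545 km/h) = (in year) 2.536e-05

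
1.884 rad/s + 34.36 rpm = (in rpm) 52.35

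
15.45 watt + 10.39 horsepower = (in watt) 7763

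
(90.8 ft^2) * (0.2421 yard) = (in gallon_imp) 410.8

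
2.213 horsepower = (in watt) 1650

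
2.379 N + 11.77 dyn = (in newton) 2.379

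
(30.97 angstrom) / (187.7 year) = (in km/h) 1.884e-18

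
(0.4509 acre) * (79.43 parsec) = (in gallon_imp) 9.838e+23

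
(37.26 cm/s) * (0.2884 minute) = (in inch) 253.8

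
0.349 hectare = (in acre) 0.8624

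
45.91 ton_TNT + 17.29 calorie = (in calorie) 4.591e+10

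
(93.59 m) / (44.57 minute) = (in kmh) 0.126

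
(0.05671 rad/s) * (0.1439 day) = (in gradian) 4.489e+04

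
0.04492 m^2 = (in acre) 1.11e-05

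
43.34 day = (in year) 0.1187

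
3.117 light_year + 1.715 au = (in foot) 9.675e+16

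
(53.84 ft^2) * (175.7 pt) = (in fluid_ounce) 1.048e+04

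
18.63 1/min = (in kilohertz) 0.0003105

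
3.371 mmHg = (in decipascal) 4494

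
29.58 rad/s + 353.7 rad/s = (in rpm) 3660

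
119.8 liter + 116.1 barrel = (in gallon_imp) 4087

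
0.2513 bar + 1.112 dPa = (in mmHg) 188.5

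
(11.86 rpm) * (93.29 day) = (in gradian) 6.373e+08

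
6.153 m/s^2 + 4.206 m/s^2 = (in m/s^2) 10.36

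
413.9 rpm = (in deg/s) 2483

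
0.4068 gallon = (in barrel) 0.009686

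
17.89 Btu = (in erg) 1.887e+11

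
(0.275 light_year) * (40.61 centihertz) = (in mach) 3.103e+12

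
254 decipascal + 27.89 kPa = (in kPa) 27.92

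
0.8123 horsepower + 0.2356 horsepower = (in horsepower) 1.048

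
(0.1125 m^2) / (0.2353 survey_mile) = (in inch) 0.0117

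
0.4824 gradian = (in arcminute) 26.05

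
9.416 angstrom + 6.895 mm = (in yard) 0.00754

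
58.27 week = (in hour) 9789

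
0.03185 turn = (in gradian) 12.74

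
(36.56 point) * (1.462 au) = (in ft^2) 3.036e+10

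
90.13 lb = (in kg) 40.88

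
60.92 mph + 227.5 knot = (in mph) 322.7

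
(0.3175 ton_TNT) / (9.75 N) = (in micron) 1.362e+14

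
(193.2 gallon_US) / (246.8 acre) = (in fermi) 7.322e+08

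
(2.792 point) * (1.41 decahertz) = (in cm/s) 1.389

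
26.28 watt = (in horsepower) 0.03524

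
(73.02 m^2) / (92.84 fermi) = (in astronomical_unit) 5258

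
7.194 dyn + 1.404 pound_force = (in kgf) 0.6369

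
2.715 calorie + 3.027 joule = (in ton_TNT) 3.438e-09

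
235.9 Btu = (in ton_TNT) 5.949e-05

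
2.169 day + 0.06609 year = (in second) 2.272e+06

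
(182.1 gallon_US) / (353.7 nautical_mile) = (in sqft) 1.133e-05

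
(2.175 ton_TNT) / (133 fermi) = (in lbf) 1.538e+22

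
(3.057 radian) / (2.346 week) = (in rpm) 2.057e-05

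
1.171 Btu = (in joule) 1235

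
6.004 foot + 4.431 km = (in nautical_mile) 2.394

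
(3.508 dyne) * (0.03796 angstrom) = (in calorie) 3.183e-17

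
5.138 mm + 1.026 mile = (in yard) 1806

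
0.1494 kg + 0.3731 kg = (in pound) 1.152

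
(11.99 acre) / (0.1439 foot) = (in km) 1106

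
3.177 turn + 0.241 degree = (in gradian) 1271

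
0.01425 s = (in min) 0.0002375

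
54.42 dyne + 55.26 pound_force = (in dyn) 2.458e+07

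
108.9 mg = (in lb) 0.0002401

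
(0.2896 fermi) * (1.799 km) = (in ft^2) 5.608e-12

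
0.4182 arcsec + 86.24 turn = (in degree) 3.105e+04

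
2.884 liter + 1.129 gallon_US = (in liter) 7.158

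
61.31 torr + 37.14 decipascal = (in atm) 0.08071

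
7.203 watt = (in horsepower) 0.009659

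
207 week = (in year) 3.97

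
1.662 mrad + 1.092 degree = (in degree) 1.187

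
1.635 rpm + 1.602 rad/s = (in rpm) 16.93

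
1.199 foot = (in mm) 365.5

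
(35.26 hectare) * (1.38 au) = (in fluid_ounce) 2.461e+21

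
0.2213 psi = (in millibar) 15.26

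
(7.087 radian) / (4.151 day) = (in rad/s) 1.976e-05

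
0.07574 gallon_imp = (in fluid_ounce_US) 11.64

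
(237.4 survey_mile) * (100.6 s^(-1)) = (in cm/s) 3.844e+09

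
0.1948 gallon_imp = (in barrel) 0.00557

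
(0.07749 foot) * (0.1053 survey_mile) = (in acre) 0.0009891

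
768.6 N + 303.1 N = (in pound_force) 240.9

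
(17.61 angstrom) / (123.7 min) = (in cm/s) 2.373e-11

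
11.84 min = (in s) 710.4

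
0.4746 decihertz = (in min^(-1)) 2.848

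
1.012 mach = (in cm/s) 3.446e+04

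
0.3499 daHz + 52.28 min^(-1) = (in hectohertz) 0.0437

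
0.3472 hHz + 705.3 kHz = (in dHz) 7.053e+06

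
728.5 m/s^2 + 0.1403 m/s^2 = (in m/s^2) 728.6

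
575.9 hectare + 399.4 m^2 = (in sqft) 6.199e+07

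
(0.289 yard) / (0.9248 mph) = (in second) 0.6392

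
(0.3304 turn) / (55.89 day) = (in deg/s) 2.463e-05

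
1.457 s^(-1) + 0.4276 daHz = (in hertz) 5.733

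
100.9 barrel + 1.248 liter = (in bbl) 100.9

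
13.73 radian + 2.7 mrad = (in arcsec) 2.833e+06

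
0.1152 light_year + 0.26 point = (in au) 7285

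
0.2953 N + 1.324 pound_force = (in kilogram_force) 0.6307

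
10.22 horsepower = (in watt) 7621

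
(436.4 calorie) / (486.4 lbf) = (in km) 0.0008439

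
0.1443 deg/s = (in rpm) 0.02405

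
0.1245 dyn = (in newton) 1.245e-06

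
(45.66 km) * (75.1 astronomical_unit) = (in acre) 1.268e+14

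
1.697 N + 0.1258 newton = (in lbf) 0.4098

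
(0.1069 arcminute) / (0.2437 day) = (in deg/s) 8.462e-08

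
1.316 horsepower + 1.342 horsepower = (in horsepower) 2.658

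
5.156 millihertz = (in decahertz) 0.0005156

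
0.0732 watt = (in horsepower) 9.816e-05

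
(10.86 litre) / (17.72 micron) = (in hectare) 0.06129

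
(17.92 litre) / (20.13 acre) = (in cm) 2.2e-05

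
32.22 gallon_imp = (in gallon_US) 38.69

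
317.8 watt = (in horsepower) 0.4262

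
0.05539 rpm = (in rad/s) 0.0058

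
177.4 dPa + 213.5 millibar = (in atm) 0.2109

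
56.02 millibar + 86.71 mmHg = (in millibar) 171.6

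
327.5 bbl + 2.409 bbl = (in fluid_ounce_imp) 1.846e+06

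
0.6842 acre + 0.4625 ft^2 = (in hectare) 0.2769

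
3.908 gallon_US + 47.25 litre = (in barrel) 0.3902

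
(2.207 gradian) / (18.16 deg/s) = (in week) 1.808e-07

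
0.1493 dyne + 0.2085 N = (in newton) 0.2085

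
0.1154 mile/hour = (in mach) 0.0001515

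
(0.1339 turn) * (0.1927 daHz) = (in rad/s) 1.621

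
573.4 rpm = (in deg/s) 3440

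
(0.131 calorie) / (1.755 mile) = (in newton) 0.0001941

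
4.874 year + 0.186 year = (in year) 5.06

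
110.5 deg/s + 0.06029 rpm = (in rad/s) 1.935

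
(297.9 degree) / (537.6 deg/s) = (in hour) 0.0001539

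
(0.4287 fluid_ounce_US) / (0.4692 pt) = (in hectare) 7.659e-06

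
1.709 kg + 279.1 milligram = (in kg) 1.709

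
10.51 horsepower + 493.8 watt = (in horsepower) 11.17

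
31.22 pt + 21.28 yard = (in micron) 1.947e+07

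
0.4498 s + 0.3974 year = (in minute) 2.089e+05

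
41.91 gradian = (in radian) 0.6583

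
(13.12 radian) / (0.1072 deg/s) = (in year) 0.0002224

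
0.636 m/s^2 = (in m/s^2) 0.636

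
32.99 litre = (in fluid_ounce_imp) 1161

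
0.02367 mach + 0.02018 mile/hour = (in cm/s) 806.9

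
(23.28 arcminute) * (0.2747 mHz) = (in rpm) 1.776e-05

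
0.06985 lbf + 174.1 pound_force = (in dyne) 7.747e+07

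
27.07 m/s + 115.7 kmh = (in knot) 115.1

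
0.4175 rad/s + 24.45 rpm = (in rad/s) 2.978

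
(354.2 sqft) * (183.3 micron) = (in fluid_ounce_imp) 212.3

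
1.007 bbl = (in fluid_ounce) 5414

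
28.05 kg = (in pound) 61.84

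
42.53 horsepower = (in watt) 3.171e+04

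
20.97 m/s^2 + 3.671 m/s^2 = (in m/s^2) 24.64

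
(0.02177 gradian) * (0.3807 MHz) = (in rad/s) 130.2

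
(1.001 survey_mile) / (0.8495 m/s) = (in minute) 31.61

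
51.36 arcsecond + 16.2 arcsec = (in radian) 0.0003275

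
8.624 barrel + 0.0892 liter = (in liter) 1371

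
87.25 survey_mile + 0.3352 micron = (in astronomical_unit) 9.386e-07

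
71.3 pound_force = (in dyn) 3.172e+07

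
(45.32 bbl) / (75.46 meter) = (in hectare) 9.549e-06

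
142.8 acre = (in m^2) 5.779e+05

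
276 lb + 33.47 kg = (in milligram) 1.587e+08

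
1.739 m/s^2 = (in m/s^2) 1.739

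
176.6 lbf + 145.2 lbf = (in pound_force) 321.8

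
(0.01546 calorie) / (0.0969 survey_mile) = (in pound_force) 9.325e-05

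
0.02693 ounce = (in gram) 0.7635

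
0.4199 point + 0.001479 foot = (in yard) 0.000655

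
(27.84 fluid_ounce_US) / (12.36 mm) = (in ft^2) 0.717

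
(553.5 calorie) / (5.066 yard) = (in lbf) 112.4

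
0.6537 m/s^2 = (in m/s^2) 0.6537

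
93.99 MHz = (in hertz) 9.399e+07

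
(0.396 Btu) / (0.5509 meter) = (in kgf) 77.34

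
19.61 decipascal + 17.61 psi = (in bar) 1.214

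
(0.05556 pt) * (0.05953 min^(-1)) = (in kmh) 7.001e-08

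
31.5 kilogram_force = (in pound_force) 69.45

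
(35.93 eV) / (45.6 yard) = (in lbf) 3.104e-20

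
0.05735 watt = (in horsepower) 7.691e-05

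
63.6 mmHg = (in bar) 0.08479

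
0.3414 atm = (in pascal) 3.459e+04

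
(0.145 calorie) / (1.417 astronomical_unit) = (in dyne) 2.862e-07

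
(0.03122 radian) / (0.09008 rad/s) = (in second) 0.3466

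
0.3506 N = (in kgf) 0.03575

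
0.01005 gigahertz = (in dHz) 1.005e+08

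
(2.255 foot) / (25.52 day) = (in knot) 6.059e-07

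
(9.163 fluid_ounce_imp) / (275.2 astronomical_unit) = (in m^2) 6.324e-18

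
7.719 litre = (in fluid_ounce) 261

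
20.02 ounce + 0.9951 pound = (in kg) 1.019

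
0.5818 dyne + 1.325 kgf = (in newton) 12.99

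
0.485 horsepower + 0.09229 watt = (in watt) 361.8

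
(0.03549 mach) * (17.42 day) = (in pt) 5.156e+10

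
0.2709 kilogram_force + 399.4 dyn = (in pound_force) 0.5981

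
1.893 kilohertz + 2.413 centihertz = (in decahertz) 189.3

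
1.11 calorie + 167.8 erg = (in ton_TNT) 1.11e-09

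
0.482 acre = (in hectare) 0.1951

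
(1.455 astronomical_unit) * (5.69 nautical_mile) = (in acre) 5.668e+11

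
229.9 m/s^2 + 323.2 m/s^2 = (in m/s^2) 553.1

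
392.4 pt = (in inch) 5.45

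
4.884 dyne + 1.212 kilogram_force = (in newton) 11.89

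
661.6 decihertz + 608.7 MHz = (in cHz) 6.087e+10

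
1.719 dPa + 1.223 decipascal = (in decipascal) 2.942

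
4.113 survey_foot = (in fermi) 1.254e+15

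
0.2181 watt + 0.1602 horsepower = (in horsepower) 0.1605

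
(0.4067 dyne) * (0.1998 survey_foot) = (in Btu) 2.348e-10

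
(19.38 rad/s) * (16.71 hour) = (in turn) 1.855e+05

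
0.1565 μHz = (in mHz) 0.0001565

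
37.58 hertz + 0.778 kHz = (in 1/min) 4.893e+04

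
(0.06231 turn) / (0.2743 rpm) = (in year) 4.322e-07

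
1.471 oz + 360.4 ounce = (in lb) 22.62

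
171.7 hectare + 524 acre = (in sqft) 4.131e+07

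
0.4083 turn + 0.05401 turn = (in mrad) 2905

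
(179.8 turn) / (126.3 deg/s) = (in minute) 8.542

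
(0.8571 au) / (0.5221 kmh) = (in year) 2.803e+04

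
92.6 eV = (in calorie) 3.546e-18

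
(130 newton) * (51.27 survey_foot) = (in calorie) 485.5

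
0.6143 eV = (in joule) 9.842e-20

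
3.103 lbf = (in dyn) 1.38e+06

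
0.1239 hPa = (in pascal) 12.39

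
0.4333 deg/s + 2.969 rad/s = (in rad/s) 2.977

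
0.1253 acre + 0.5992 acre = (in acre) 0.7245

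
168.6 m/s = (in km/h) 607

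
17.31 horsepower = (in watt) 1.291e+04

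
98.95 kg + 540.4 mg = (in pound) 218.1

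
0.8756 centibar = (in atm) 0.008642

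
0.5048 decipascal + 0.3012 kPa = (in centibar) 0.3013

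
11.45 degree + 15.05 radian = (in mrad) 1.525e+04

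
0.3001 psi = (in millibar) 20.69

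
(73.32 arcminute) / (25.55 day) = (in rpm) 9.226e-08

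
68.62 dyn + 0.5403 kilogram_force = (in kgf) 0.5404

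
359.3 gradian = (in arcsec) 1.164e+06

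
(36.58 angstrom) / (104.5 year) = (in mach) 3.26e-21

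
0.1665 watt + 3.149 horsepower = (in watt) 2348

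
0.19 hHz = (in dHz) 190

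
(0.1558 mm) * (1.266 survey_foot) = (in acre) 1.486e-08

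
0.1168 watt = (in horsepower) 0.0001566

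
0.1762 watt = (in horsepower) 0.0002363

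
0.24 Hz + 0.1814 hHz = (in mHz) 1.838e+04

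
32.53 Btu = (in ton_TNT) 8.203e-06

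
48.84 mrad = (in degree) 2.798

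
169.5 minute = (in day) 0.1177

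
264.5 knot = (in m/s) 136.1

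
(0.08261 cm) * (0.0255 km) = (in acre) 5.205e-06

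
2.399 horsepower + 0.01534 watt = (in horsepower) 2.399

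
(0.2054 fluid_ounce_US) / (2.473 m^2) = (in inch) 9.67e-05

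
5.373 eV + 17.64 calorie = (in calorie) 17.64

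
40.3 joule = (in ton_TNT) 9.632e-09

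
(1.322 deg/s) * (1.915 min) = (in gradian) 168.8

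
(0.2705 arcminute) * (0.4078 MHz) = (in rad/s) 32.09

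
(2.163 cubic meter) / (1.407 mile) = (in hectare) 9.552e-08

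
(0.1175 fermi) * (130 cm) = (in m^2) 1.527e-16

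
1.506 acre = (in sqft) 6.56e+04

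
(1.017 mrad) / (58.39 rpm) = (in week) 2.75e-10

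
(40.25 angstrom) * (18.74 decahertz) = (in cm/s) 7.543e-05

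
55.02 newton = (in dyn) 5.502e+06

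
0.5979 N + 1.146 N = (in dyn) 1.744e+05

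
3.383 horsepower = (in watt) 2523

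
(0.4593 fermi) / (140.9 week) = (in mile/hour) 1.206e-23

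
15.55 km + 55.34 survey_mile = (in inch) 4.119e+06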